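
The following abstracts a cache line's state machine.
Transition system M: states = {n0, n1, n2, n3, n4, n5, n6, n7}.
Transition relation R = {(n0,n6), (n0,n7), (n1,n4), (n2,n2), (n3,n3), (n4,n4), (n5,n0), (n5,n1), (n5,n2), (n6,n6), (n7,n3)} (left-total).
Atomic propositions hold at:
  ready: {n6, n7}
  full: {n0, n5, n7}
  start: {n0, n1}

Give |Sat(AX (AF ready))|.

AF ready: least fixpoint, start Z0 = {n6, n7}, add states with every successor in Z. Z1 = {n0, n6, n7}; fixed.
Sat(AF ready) = {n0, n6, n7}
Sat(AX (AF ready)) = {s : every successor in {n0, n6, n7}} = {n0, n6}
|Sat(AX (AF ready))| = |{n0, n6}| = 2.

2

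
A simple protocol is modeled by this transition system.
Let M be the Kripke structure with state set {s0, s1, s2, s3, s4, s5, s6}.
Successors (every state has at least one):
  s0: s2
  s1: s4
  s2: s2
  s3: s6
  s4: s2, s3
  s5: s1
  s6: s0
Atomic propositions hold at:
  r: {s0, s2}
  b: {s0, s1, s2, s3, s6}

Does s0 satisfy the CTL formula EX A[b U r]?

Yes

A[b U r]: least fixpoint, start Z0 = Sat(r) = {s0, s2}, add states in Sat(b) with every successor in Z. Z1 = {s0, s2, s6}; Z2 = {s0, s2, s3, s6}; fixed.
Sat(A[b U r]) = {s0, s2, s3, s6}
Sat(EX A[b U r]) = {s : some successor in {s0, s2, s3, s6}} = {s0, s2, s3, s4, s6}
s0 ∈ Sat(EX A[b U r]) = {s0, s2, s3, s4, s6}, so the formula holds at s0.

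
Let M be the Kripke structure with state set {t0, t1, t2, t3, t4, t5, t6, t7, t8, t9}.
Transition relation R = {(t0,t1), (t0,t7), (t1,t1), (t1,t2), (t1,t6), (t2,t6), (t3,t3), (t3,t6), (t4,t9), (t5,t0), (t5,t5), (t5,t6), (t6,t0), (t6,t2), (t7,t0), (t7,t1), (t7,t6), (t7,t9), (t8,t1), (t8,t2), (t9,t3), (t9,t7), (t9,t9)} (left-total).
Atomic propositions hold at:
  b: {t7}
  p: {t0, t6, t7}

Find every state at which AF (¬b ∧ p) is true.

{t0, t2, t6}

Sat(¬b) = {t0, t1, t2, t3, t4, t5, t6, t8, t9}
Sat(¬b ∧ p) = {t0, t6}
AF (¬b ∧ p): least fixpoint, start Z0 = {t0, t6}, add states with every successor in Z. Z1 = {t0, t2, t6}; fixed.
Sat(AF (¬b ∧ p)) = {t0, t2, t6}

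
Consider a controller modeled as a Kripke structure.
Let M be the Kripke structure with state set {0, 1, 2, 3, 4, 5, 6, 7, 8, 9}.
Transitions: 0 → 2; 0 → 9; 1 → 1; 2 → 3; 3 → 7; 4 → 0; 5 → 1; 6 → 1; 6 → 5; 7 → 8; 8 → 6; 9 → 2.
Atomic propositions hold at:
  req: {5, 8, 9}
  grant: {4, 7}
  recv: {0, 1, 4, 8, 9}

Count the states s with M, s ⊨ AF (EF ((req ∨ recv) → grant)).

8

Sat(req ∨ recv) = {0, 1, 4, 5, 8, 9}
Sat((req ∨ recv) → grant) = {2, 3, 4, 6, 7}
EF ((req ∨ recv) → grant): least fixpoint, start Z0 = {2, 3, 4, 6, 7}, add states with some successor in Z. Z1 = {0, 2, 3, 4, 6, 7, 8, 9}; fixed.
Sat(EF ((req ∨ recv) → grant)) = {0, 2, 3, 4, 6, 7, 8, 9}
AF (EF ((req ∨ recv) → grant)): least fixpoint, start Z0 = {0, 2, 3, 4, 6, 7, 8, 9}, add states with every successor in Z. Already a fixed point.
Sat(AF (EF ((req ∨ recv) → grant))) = {0, 2, 3, 4, 6, 7, 8, 9}
|Sat(AF (EF ((req ∨ recv) → grant)))| = |{0, 2, 3, 4, 6, 7, 8, 9}| = 8.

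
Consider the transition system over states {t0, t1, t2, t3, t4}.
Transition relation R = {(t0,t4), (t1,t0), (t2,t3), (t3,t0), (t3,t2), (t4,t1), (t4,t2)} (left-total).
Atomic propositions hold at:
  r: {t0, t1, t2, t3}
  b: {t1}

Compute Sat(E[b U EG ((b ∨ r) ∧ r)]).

Sat(b ∨ r) = {t0, t1, t2, t3}
Sat((b ∨ r) ∧ r) = {t0, t1, t2, t3}
EG ((b ∨ r) ∧ r): greatest fixpoint, start Z0 = {t0, t1, t2, t3}, keep only states in Sat with some successor in Z. Z1 = {t1, t2, t3}; Z2 = {t2, t3}; fixed.
Sat(EG ((b ∨ r) ∧ r)) = {t2, t3}
E[b U EG ((b ∨ r) ∧ r)]: least fixpoint, start Z0 = Sat(EG ((b ∨ r) ∧ r)) = {t2, t3}, add states in Sat(b) with some successor in Z. Already a fixed point.
Sat(E[b U EG ((b ∨ r) ∧ r)]) = {t2, t3}

{t2, t3}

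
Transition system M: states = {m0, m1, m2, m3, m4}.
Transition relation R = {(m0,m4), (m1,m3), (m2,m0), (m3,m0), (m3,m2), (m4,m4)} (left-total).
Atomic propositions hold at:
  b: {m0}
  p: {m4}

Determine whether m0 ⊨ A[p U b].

A[p U b]: least fixpoint, start Z0 = Sat(b) = {m0}, add states in Sat(p) with every successor in Z. Already a fixed point.
Sat(A[p U b]) = {m0}
m0 ∈ Sat(A[p U b]) = {m0}, so the formula holds at m0.

Yes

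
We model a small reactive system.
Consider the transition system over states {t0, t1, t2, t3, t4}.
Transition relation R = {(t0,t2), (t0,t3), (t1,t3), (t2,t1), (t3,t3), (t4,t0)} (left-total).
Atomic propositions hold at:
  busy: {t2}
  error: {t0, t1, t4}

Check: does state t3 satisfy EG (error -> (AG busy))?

AG busy: greatest fixpoint, start Z0 = {t2}, keep only states in Sat with every successor in Z. Z1 = ∅; fixed.
Sat(AG busy) = ∅
Sat(error -> (AG busy)) = {t2, t3}
EG (error -> (AG busy)): greatest fixpoint, start Z0 = {t2, t3}, keep only states in Sat with some successor in Z. Z1 = {t3}; fixed.
Sat(EG (error -> (AG busy))) = {t3}
t3 ∈ Sat(EG (error -> (AG busy))) = {t3}, so the formula holds at t3.

Yes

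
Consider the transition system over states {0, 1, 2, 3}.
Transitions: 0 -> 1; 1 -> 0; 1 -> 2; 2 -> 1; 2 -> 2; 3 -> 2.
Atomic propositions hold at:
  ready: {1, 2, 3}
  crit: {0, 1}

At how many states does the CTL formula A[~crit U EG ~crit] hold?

Sat(~crit) = {2, 3}
EG ~crit: greatest fixpoint, start Z0 = {2, 3}, keep only states in Sat with some successor in Z. Already a fixed point.
Sat(EG ~crit) = {2, 3}
A[~crit U EG ~crit]: least fixpoint, start Z0 = Sat(EG ~crit) = {2, 3}, add states in Sat(~crit) with every successor in Z. Already a fixed point.
Sat(A[~crit U EG ~crit]) = {2, 3}
|Sat(A[~crit U EG ~crit])| = |{2, 3}| = 2.

2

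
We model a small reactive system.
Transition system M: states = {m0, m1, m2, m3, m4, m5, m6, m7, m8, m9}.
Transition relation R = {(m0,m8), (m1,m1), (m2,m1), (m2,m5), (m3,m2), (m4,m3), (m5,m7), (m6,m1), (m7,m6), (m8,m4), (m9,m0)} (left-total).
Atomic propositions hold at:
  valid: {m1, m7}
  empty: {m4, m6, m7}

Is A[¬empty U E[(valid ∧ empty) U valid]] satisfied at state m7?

Sat(¬empty) = {m0, m1, m2, m3, m5, m8, m9}
Sat(valid ∧ empty) = {m7}
E[(valid ∧ empty) U valid]: least fixpoint, start Z0 = Sat(valid) = {m1, m7}, add states in Sat(valid ∧ empty) with some successor in Z. Already a fixed point.
Sat(E[(valid ∧ empty) U valid]) = {m1, m7}
A[¬empty U E[(valid ∧ empty) U valid]]: least fixpoint, start Z0 = Sat(E[(valid ∧ empty) U valid]) = {m1, m7}, add states in Sat(¬empty) with every successor in Z. Z1 = {m1, m5, m7}; Z2 = {m1, m2, m5, m7}; Z3 = {m1, m2, m3, m5, m7}; fixed.
Sat(A[¬empty U E[(valid ∧ empty) U valid]]) = {m1, m2, m3, m5, m7}
m7 ∈ Sat(A[¬empty U E[(valid ∧ empty) U valid]]) = {m1, m2, m3, m5, m7}, so the formula holds at m7.

Yes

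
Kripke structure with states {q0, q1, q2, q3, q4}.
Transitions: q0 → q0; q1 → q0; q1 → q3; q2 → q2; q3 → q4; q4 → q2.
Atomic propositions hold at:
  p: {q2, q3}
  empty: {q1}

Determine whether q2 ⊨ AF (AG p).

AG p: greatest fixpoint, start Z0 = {q2, q3}, keep only states in Sat with every successor in Z. Z1 = {q2}; fixed.
Sat(AG p) = {q2}
AF (AG p): least fixpoint, start Z0 = {q2}, add states with every successor in Z. Z1 = {q2, q4}; Z2 = {q2, q3, q4}; fixed.
Sat(AF (AG p)) = {q2, q3, q4}
q2 ∈ Sat(AF (AG p)) = {q2, q3, q4}, so the formula holds at q2.

Yes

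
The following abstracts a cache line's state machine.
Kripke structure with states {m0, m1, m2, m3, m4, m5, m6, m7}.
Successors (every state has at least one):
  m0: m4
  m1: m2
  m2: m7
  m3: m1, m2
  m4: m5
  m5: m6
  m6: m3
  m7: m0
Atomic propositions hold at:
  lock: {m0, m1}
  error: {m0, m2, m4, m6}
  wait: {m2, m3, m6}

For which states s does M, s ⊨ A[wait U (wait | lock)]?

Sat(wait | lock) = {m0, m1, m2, m3, m6}
A[wait U (wait | lock)]: least fixpoint, start Z0 = Sat((wait | lock)) = {m0, m1, m2, m3, m6}, add states in Sat(wait) with every successor in Z. Already a fixed point.
Sat(A[wait U (wait | lock)]) = {m0, m1, m2, m3, m6}

{m0, m1, m2, m3, m6}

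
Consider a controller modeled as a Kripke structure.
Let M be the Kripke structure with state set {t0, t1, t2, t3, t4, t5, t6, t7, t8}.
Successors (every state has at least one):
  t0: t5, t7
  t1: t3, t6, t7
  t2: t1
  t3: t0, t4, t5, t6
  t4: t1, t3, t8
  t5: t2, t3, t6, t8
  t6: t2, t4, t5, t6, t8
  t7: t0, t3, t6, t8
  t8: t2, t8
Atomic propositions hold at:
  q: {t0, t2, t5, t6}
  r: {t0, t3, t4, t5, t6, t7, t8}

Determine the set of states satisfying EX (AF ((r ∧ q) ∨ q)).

Sat(r ∧ q) = {t0, t5, t6}
Sat((r ∧ q) ∨ q) = {t0, t2, t5, t6}
AF ((r ∧ q) ∨ q): least fixpoint, start Z0 = {t0, t2, t5, t6}, add states with every successor in Z. Already a fixed point.
Sat(AF ((r ∧ q) ∨ q)) = {t0, t2, t5, t6}
Sat(EX (AF ((r ∧ q) ∨ q))) = {s : some successor in {t0, t2, t5, t6}} = {t0, t1, t3, t5, t6, t7, t8}

{t0, t1, t3, t5, t6, t7, t8}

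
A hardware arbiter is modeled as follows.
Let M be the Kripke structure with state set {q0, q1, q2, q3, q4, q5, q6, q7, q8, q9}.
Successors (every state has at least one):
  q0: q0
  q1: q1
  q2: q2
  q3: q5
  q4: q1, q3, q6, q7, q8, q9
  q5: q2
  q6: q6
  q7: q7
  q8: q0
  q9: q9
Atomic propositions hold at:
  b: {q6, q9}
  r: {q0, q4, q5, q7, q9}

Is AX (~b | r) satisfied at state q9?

Sat(~b) = {q0, q1, q2, q3, q4, q5, q7, q8}
Sat(~b | r) = {q0, q1, q2, q3, q4, q5, q7, q8, q9}
Sat(AX (~b | r)) = {s : every successor in {q0, q1, q2, q3, q4, q5, q7, q8, q9}} = {q0, q1, q2, q3, q5, q7, q8, q9}
q9 ∈ Sat(AX (~b | r)) = {q0, q1, q2, q3, q5, q7, q8, q9}, so the formula holds at q9.

Yes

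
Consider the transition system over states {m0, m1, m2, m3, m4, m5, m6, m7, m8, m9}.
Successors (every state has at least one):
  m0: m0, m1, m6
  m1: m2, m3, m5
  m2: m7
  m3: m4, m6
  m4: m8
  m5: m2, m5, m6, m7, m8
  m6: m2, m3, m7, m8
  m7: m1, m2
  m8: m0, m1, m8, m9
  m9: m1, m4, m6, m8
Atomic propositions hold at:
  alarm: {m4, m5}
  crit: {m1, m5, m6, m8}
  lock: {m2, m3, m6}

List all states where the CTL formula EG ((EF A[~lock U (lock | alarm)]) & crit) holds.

{m1, m5, m6, m8}

Sat(~lock) = {m0, m1, m4, m5, m7, m8, m9}
Sat(lock | alarm) = {m2, m3, m4, m5, m6}
A[~lock U (lock | alarm)]: least fixpoint, start Z0 = Sat((lock | alarm)) = {m2, m3, m4, m5, m6}, add states in Sat(~lock) with every successor in Z. Z1 = {m1, m2, m3, m4, m5, m6}; Z2 = {m1, m2, m3, m4, m5, m6, m7}; fixed.
Sat(A[~lock U (lock | alarm)]) = {m1, m2, m3, m4, m5, m6, m7}
EF A[~lock U (lock | alarm)]: least fixpoint, start Z0 = {m1, m2, m3, m4, m5, m6, m7}, add states with some successor in Z. Z1 = {m0, m1, m2, m3, m4, m5, m6, m7, m8, m9}; fixed.
Sat(EF A[~lock U (lock | alarm)]) = {m0, m1, m2, m3, m4, m5, m6, m7, m8, m9}
Sat((EF A[~lock U (lock | alarm)]) & crit) = {m1, m5, m6, m8}
EG ((EF A[~lock U (lock | alarm)]) & crit): greatest fixpoint, start Z0 = {m1, m5, m6, m8}, keep only states in Sat with some successor in Z. Already a fixed point.
Sat(EG ((EF A[~lock U (lock | alarm)]) & crit)) = {m1, m5, m6, m8}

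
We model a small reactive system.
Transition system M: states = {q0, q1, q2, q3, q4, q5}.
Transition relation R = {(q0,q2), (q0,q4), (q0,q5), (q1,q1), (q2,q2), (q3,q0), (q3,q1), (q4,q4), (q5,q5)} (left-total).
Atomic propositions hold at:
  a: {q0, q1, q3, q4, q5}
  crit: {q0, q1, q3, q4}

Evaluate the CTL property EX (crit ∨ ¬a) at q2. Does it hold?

Yes

Sat(¬a) = {q2}
Sat(crit ∨ ¬a) = {q0, q1, q2, q3, q4}
Sat(EX (crit ∨ ¬a)) = {s : some successor in {q0, q1, q2, q3, q4}} = {q0, q1, q2, q3, q4}
q2 ∈ Sat(EX (crit ∨ ¬a)) = {q0, q1, q2, q3, q4}, so the formula holds at q2.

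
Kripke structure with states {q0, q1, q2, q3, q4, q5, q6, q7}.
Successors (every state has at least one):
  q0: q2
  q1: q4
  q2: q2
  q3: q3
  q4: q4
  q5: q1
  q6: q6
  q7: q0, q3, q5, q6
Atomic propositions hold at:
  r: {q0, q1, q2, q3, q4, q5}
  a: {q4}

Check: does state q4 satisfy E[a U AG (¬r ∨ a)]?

Sat(¬r) = {q6, q7}
Sat(¬r ∨ a) = {q4, q6, q7}
AG (¬r ∨ a): greatest fixpoint, start Z0 = {q4, q6, q7}, keep only states in Sat with every successor in Z. Z1 = {q4, q6}; fixed.
Sat(AG (¬r ∨ a)) = {q4, q6}
E[a U AG (¬r ∨ a)]: least fixpoint, start Z0 = Sat(AG (¬r ∨ a)) = {q4, q6}, add states in Sat(a) with some successor in Z. Already a fixed point.
Sat(E[a U AG (¬r ∨ a)]) = {q4, q6}
q4 ∈ Sat(E[a U AG (¬r ∨ a)]) = {q4, q6}, so the formula holds at q4.

Yes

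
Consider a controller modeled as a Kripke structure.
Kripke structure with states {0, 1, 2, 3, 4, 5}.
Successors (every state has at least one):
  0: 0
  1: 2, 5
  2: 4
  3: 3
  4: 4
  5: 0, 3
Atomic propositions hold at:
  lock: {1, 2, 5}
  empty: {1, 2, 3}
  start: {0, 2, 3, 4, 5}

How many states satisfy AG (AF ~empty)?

3

Sat(~empty) = {0, 4, 5}
AF ~empty: least fixpoint, start Z0 = {0, 4, 5}, add states with every successor in Z. Z1 = {0, 2, 4, 5}; Z2 = {0, 1, 2, 4, 5}; fixed.
Sat(AF ~empty) = {0, 1, 2, 4, 5}
AG (AF ~empty): greatest fixpoint, start Z0 = {0, 1, 2, 4, 5}, keep only states in Sat with every successor in Z. Z1 = {0, 1, 2, 4}; Z2 = {0, 2, 4}; fixed.
Sat(AG (AF ~empty)) = {0, 2, 4}
|Sat(AG (AF ~empty))| = |{0, 2, 4}| = 3.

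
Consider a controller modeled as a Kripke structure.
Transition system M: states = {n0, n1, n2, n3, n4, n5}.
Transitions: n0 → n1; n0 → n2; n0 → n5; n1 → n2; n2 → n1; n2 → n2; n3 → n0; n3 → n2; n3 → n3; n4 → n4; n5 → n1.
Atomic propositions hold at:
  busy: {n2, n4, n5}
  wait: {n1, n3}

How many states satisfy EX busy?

Sat(EX busy) = {s : some successor in {n2, n4, n5}} = {n0, n1, n2, n3, n4}
|Sat(EX busy)| = |{n0, n1, n2, n3, n4}| = 5.

5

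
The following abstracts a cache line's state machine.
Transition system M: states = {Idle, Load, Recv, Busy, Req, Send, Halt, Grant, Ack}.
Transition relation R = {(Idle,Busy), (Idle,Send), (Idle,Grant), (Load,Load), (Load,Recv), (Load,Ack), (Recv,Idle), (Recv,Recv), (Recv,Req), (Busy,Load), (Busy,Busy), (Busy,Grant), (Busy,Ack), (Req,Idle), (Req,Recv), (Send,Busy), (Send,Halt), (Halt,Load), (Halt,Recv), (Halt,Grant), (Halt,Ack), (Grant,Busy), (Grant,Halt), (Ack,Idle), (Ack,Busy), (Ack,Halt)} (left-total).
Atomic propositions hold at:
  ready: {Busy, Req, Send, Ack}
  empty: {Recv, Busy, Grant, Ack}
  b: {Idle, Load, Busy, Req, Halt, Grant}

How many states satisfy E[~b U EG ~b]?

1

Sat(~b) = {Recv, Send, Ack}
EG ~b: greatest fixpoint, start Z0 = {Recv, Send, Ack}, keep only states in Sat with some successor in Z. Z1 = {Recv}; fixed.
Sat(EG ~b) = {Recv}
E[~b U EG ~b]: least fixpoint, start Z0 = Sat(EG ~b) = {Recv}, add states in Sat(~b) with some successor in Z. Already a fixed point.
Sat(E[~b U EG ~b]) = {Recv}
|Sat(E[~b U EG ~b])| = |{Recv}| = 1.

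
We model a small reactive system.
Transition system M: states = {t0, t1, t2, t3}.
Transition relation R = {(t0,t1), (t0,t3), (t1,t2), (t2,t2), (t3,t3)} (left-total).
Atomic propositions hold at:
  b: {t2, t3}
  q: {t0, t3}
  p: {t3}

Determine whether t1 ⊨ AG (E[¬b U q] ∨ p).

No

Sat(¬b) = {t0, t1}
E[¬b U q]: least fixpoint, start Z0 = Sat(q) = {t0, t3}, add states in Sat(¬b) with some successor in Z. Already a fixed point.
Sat(E[¬b U q]) = {t0, t3}
Sat(E[¬b U q] ∨ p) = {t0, t3}
AG (E[¬b U q] ∨ p): greatest fixpoint, start Z0 = {t0, t3}, keep only states in Sat with every successor in Z. Z1 = {t3}; fixed.
Sat(AG (E[¬b U q] ∨ p)) = {t3}
t1 ∉ Sat(AG (E[¬b U q] ∨ p)) = {t3}, so the formula does not hold at t1.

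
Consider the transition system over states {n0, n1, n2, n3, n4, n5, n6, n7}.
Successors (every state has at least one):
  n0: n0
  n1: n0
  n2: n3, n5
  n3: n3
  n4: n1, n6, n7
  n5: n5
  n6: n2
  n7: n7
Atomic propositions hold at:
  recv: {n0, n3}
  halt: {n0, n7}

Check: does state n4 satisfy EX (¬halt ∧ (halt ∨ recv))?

Sat(¬halt) = {n1, n2, n3, n4, n5, n6}
Sat(halt ∨ recv) = {n0, n3, n7}
Sat(¬halt ∧ (halt ∨ recv)) = {n3}
Sat(EX (¬halt ∧ (halt ∨ recv))) = {s : some successor in {n3}} = {n2, n3}
n4 ∉ Sat(EX (¬halt ∧ (halt ∨ recv))) = {n2, n3}, so the formula does not hold at n4.

No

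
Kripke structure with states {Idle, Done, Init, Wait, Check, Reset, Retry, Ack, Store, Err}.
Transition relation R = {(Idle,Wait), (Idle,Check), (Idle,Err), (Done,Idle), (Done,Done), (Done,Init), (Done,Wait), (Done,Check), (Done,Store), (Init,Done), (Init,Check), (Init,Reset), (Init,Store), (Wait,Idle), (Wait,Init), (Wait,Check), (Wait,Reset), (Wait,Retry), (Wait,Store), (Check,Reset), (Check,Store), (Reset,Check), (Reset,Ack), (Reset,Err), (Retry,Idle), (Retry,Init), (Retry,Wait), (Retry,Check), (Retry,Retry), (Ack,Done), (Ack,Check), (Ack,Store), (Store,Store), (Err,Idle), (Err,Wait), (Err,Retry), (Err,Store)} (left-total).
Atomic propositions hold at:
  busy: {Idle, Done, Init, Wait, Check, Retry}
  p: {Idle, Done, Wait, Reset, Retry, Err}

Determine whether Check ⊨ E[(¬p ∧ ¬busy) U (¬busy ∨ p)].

Sat(¬p) = {Init, Check, Ack, Store}
Sat(¬busy) = {Reset, Ack, Store, Err}
Sat(¬p ∧ ¬busy) = {Ack, Store}
Sat(¬busy ∨ p) = {Idle, Done, Wait, Reset, Retry, Ack, Store, Err}
E[(¬p ∧ ¬busy) U (¬busy ∨ p)]: least fixpoint, start Z0 = Sat((¬busy ∨ p)) = {Idle, Done, Wait, Reset, Retry, Ack, Store, Err}, add states in Sat(¬p ∧ ¬busy) with some successor in Z. Already a fixed point.
Sat(E[(¬p ∧ ¬busy) U (¬busy ∨ p)]) = {Idle, Done, Wait, Reset, Retry, Ack, Store, Err}
Check ∉ Sat(E[(¬p ∧ ¬busy) U (¬busy ∨ p)]) = {Idle, Done, Wait, Reset, Retry, Ack, Store, Err}, so the formula does not hold at Check.

No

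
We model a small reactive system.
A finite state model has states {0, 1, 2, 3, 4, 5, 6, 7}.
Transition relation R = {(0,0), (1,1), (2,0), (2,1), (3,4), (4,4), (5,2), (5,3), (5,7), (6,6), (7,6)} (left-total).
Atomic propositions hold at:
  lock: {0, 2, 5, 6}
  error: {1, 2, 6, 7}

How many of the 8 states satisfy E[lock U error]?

E[lock U error]: least fixpoint, start Z0 = Sat(error) = {1, 2, 6, 7}, add states in Sat(lock) with some successor in Z. Z1 = {1, 2, 5, 6, 7}; fixed.
Sat(E[lock U error]) = {1, 2, 5, 6, 7}
|Sat(E[lock U error])| = |{1, 2, 5, 6, 7}| = 5.

5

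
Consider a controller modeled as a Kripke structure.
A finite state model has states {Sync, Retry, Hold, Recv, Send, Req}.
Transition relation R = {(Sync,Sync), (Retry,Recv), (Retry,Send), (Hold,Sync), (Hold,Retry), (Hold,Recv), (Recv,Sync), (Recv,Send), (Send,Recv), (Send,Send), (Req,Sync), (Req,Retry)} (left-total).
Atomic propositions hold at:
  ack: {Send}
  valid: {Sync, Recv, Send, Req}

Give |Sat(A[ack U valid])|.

A[ack U valid]: least fixpoint, start Z0 = Sat(valid) = {Sync, Recv, Send, Req}, add states in Sat(ack) with every successor in Z. Already a fixed point.
Sat(A[ack U valid]) = {Sync, Recv, Send, Req}
|Sat(A[ack U valid])| = |{Sync, Recv, Send, Req}| = 4.

4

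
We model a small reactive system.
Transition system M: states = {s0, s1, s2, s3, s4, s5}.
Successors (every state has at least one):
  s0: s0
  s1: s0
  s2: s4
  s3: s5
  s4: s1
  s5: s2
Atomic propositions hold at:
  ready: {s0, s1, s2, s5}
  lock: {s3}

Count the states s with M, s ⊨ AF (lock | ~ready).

4

Sat(~ready) = {s3, s4}
Sat(lock | ~ready) = {s3, s4}
AF (lock | ~ready): least fixpoint, start Z0 = {s3, s4}, add states with every successor in Z. Z1 = {s2, s3, s4}; Z2 = {s2, s3, s4, s5}; fixed.
Sat(AF (lock | ~ready)) = {s2, s3, s4, s5}
|Sat(AF (lock | ~ready))| = |{s2, s3, s4, s5}| = 4.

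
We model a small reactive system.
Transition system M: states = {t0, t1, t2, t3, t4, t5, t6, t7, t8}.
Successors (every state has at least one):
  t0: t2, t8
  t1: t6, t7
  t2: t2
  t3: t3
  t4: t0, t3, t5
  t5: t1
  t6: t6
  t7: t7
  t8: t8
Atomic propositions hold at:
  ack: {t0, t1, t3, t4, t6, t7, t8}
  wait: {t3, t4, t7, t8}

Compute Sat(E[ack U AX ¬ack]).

Sat(¬ack) = {t2, t5}
Sat(AX ¬ack) = {s : every successor in {t2, t5}} = {t2}
E[ack U AX ¬ack]: least fixpoint, start Z0 = Sat(AX ¬ack) = {t2}, add states in Sat(ack) with some successor in Z. Z1 = {t0, t2}; Z2 = {t0, t2, t4}; fixed.
Sat(E[ack U AX ¬ack]) = {t0, t2, t4}

{t0, t2, t4}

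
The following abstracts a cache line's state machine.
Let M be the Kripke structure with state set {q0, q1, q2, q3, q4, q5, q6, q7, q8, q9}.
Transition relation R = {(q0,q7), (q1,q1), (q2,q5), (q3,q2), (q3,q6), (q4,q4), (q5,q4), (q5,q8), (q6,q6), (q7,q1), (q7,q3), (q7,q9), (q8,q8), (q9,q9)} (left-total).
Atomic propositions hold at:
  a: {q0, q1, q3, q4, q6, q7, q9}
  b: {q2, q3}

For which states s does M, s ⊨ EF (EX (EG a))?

EG a: greatest fixpoint, start Z0 = {q0, q1, q3, q4, q6, q7, q9}, keep only states in Sat with some successor in Z. Already a fixed point.
Sat(EG a) = {q0, q1, q3, q4, q6, q7, q9}
Sat(EX (EG a)) = {s : some successor in {q0, q1, q3, q4, q6, q7, q9}} = {q0, q1, q3, q4, q5, q6, q7, q9}
EF (EX (EG a)): least fixpoint, start Z0 = {q0, q1, q3, q4, q5, q6, q7, q9}, add states with some successor in Z. Z1 = {q0, q1, q2, q3, q4, q5, q6, q7, q9}; fixed.
Sat(EF (EX (EG a))) = {q0, q1, q2, q3, q4, q5, q6, q7, q9}

{q0, q1, q2, q3, q4, q5, q6, q7, q9}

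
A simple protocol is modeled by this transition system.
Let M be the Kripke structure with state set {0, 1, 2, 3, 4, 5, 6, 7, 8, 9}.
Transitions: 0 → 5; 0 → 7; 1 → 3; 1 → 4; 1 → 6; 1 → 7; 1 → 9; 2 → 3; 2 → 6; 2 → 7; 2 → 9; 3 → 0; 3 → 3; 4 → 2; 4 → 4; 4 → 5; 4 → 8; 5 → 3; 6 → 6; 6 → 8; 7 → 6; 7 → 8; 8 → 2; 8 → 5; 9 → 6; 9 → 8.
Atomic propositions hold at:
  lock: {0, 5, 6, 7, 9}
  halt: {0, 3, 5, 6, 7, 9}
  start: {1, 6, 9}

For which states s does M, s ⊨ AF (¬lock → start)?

{0, 1, 5, 6, 7, 9}

Sat(¬lock) = {1, 2, 3, 4, 8}
Sat(¬lock → start) = {0, 1, 5, 6, 7, 9}
AF (¬lock → start): least fixpoint, start Z0 = {0, 1, 5, 6, 7, 9}, add states with every successor in Z. Already a fixed point.
Sat(AF (¬lock → start)) = {0, 1, 5, 6, 7, 9}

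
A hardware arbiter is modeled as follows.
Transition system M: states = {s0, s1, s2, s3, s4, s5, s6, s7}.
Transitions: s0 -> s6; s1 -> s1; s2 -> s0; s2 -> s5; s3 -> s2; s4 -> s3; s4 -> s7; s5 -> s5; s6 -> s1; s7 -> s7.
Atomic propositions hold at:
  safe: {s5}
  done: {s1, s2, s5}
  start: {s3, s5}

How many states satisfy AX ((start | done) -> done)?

Sat(start | done) = {s1, s2, s3, s5}
Sat((start | done) -> done) = {s0, s1, s2, s4, s5, s6, s7}
Sat(AX ((start | done) -> done)) = {s : every successor in {s0, s1, s2, s4, s5, s6, s7}} = {s0, s1, s2, s3, s5, s6, s7}
|Sat(AX ((start | done) -> done))| = |{s0, s1, s2, s3, s5, s6, s7}| = 7.

7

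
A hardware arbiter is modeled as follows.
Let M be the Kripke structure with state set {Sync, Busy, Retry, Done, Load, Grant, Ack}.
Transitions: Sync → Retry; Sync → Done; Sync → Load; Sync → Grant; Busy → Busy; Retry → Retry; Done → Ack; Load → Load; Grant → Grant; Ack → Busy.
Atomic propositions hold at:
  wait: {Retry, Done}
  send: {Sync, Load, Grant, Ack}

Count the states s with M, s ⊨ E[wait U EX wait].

2

Sat(EX wait) = {s : some successor in {Retry, Done}} = {Sync, Retry}
E[wait U EX wait]: least fixpoint, start Z0 = Sat(EX wait) = {Sync, Retry}, add states in Sat(wait) with some successor in Z. Already a fixed point.
Sat(E[wait U EX wait]) = {Sync, Retry}
|Sat(E[wait U EX wait])| = |{Sync, Retry}| = 2.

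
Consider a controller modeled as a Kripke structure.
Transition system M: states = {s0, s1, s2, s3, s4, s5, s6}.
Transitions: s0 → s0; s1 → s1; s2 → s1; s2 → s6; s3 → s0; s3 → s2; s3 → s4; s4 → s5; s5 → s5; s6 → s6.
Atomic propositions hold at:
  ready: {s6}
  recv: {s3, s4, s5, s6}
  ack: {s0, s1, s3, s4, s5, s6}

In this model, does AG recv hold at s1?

AG recv: greatest fixpoint, start Z0 = {s3, s4, s5, s6}, keep only states in Sat with every successor in Z. Z1 = {s4, s5, s6}; fixed.
Sat(AG recv) = {s4, s5, s6}
s1 ∉ Sat(AG recv) = {s4, s5, s6}, so the formula does not hold at s1.

No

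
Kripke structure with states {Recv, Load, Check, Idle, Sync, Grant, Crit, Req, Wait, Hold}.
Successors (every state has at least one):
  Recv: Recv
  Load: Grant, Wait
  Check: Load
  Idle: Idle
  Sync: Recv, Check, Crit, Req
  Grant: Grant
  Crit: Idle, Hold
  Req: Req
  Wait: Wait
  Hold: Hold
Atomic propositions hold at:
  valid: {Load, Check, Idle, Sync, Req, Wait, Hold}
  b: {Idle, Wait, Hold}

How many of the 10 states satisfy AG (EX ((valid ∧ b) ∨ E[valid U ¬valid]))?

Sat(valid ∧ b) = {Idle, Wait, Hold}
Sat(¬valid) = {Recv, Grant, Crit}
E[valid U ¬valid]: least fixpoint, start Z0 = Sat(¬valid) = {Recv, Grant, Crit}, add states in Sat(valid) with some successor in Z. Z1 = {Recv, Load, Sync, Grant, Crit}; Z2 = {Recv, Load, Check, Sync, Grant, Crit}; fixed.
Sat(E[valid U ¬valid]) = {Recv, Load, Check, Sync, Grant, Crit}
Sat((valid ∧ b) ∨ E[valid U ¬valid]) = {Recv, Load, Check, Idle, Sync, Grant, Crit, Wait, Hold}
Sat(EX ((valid ∧ b) ∨ E[valid U ¬valid])) = {s : some successor in {Recv, Load, Check, Idle, Sync, Grant, Crit, Wait, Hold}} = {Recv, Load, Check, Idle, Sync, Grant, Crit, Wait, Hold}
AG (EX ((valid ∧ b) ∨ E[valid U ¬valid])): greatest fixpoint, start Z0 = {Recv, Load, Check, Idle, Sync, Grant, Crit, Wait, Hold}, keep only states in Sat with every successor in Z. Z1 = {Recv, Load, Check, Idle, Grant, Crit, Wait, Hold}; fixed.
Sat(AG (EX ((valid ∧ b) ∨ E[valid U ¬valid]))) = {Recv, Load, Check, Idle, Grant, Crit, Wait, Hold}
|Sat(AG (EX ((valid ∧ b) ∨ E[valid U ¬valid])))| = |{Recv, Load, Check, Idle, Grant, Crit, Wait, Hold}| = 8.

8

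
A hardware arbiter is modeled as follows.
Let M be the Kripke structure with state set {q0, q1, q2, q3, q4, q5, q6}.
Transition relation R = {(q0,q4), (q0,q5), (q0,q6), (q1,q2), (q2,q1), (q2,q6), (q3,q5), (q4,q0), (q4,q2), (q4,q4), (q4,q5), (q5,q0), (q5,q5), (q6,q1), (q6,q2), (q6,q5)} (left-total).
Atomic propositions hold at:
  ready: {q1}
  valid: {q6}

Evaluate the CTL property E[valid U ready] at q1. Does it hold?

E[valid U ready]: least fixpoint, start Z0 = Sat(ready) = {q1}, add states in Sat(valid) with some successor in Z. Z1 = {q1, q6}; fixed.
Sat(E[valid U ready]) = {q1, q6}
q1 ∈ Sat(E[valid U ready]) = {q1, q6}, so the formula holds at q1.

Yes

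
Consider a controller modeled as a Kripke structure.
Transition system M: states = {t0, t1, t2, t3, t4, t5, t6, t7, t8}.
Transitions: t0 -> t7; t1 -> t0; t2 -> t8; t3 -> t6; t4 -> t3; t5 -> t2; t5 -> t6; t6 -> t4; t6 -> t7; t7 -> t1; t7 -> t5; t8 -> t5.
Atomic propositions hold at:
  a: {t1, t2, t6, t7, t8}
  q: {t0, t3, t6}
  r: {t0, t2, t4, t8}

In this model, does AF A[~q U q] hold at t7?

No

Sat(~q) = {t1, t2, t4, t5, t7, t8}
A[~q U q]: least fixpoint, start Z0 = Sat(q) = {t0, t3, t6}, add states in Sat(~q) with every successor in Z. Z1 = {t0, t1, t3, t4, t6}; fixed.
Sat(A[~q U q]) = {t0, t1, t3, t4, t6}
AF A[~q U q]: least fixpoint, start Z0 = {t0, t1, t3, t4, t6}, add states with every successor in Z. Already a fixed point.
Sat(AF A[~q U q]) = {t0, t1, t3, t4, t6}
t7 ∉ Sat(AF A[~q U q]) = {t0, t1, t3, t4, t6}, so the formula does not hold at t7.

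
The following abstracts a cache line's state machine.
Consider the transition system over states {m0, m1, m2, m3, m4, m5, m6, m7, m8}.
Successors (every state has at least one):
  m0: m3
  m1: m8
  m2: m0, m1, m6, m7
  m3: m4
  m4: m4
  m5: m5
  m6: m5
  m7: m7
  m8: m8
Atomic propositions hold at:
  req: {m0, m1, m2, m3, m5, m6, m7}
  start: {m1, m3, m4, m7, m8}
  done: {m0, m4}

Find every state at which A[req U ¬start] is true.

{m0, m2, m5, m6}

Sat(¬start) = {m0, m2, m5, m6}
A[req U ¬start]: least fixpoint, start Z0 = Sat(¬start) = {m0, m2, m5, m6}, add states in Sat(req) with every successor in Z. Already a fixed point.
Sat(A[req U ¬start]) = {m0, m2, m5, m6}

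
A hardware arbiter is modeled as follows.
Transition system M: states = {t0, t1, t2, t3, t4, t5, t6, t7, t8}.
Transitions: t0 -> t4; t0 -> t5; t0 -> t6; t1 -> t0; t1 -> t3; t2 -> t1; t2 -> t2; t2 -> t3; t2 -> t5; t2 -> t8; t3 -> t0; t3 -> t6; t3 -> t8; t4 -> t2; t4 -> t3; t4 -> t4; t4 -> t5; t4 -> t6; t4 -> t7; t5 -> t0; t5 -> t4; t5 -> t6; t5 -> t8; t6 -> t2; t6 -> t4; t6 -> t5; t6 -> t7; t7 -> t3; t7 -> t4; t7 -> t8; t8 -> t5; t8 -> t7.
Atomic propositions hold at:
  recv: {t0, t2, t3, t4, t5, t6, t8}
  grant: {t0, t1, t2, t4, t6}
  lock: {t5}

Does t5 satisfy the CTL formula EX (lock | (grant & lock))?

No

Sat(grant & lock) = ∅
Sat(lock | (grant & lock)) = {t5}
Sat(EX (lock | (grant & lock))) = {s : some successor in {t5}} = {t0, t2, t4, t6, t8}
t5 ∉ Sat(EX (lock | (grant & lock))) = {t0, t2, t4, t6, t8}, so the formula does not hold at t5.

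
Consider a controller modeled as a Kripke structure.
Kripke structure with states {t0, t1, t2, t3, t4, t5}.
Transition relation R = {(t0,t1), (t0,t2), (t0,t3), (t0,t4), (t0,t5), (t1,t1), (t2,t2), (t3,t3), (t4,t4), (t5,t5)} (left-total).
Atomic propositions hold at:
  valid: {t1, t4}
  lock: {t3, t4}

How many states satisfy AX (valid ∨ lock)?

3

Sat(valid ∨ lock) = {t1, t3, t4}
Sat(AX (valid ∨ lock)) = {s : every successor in {t1, t3, t4}} = {t1, t3, t4}
|Sat(AX (valid ∨ lock))| = |{t1, t3, t4}| = 3.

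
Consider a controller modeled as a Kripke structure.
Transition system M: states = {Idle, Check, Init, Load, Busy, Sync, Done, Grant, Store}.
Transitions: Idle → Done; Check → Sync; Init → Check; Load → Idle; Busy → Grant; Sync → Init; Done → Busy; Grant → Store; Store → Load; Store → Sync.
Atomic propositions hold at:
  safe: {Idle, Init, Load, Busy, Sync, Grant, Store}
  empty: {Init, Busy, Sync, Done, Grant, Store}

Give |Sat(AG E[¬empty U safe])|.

3

Sat(¬empty) = {Idle, Check, Load}
E[¬empty U safe]: least fixpoint, start Z0 = Sat(safe) = {Idle, Init, Load, Busy, Sync, Grant, Store}, add states in Sat(¬empty) with some successor in Z. Z1 = {Idle, Check, Init, Load, Busy, Sync, Grant, Store}; fixed.
Sat(E[¬empty U safe]) = {Idle, Check, Init, Load, Busy, Sync, Grant, Store}
AG E[¬empty U safe]: greatest fixpoint, start Z0 = {Idle, Check, Init, Load, Busy, Sync, Grant, Store}, keep only states in Sat with every successor in Z. Z1 = {Check, Init, Load, Busy, Sync, Grant, Store}; Z2 = {Check, Init, Busy, Sync, Grant, Store}; Z3 = {Check, Init, Busy, Sync, Grant}; Z4 = {Check, Init, Busy, Sync}; Z5 = {Check, Init, Sync}; fixed.
Sat(AG E[¬empty U safe]) = {Check, Init, Sync}
|Sat(AG E[¬empty U safe])| = |{Check, Init, Sync}| = 3.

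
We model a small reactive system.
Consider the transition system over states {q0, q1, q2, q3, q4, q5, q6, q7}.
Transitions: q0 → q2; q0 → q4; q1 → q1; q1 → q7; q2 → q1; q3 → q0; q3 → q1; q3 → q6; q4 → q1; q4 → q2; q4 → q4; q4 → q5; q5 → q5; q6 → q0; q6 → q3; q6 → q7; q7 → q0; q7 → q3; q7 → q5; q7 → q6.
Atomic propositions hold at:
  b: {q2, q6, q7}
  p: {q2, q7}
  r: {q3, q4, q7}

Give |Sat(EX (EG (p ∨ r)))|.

2

Sat(p ∨ r) = {q2, q3, q4, q7}
EG (p ∨ r): greatest fixpoint, start Z0 = {q2, q3, q4, q7}, keep only states in Sat with some successor in Z. Z1 = {q4, q7}; Z2 = {q4}; fixed.
Sat(EG (p ∨ r)) = {q4}
Sat(EX (EG (p ∨ r))) = {s : some successor in {q4}} = {q0, q4}
|Sat(EX (EG (p ∨ r)))| = |{q0, q4}| = 2.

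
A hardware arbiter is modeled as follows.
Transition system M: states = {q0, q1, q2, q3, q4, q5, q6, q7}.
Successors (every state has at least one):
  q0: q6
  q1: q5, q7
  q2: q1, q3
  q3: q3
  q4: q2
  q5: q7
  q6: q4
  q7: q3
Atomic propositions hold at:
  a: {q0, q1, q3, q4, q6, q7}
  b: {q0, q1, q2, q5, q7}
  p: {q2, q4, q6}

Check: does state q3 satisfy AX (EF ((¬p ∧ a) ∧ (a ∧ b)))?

No

Sat(¬p) = {q0, q1, q3, q5, q7}
Sat(¬p ∧ a) = {q0, q1, q3, q7}
Sat(a ∧ b) = {q0, q1, q7}
Sat((¬p ∧ a) ∧ (a ∧ b)) = {q0, q1, q7}
EF ((¬p ∧ a) ∧ (a ∧ b)): least fixpoint, start Z0 = {q0, q1, q7}, add states with some successor in Z. Z1 = {q0, q1, q2, q5, q7}; Z2 = {q0, q1, q2, q4, q5, q7}; Z3 = {q0, q1, q2, q4, q5, q6, q7}; fixed.
Sat(EF ((¬p ∧ a) ∧ (a ∧ b))) = {q0, q1, q2, q4, q5, q6, q7}
Sat(AX (EF ((¬p ∧ a) ∧ (a ∧ b)))) = {s : every successor in {q0, q1, q2, q4, q5, q6, q7}} = {q0, q1, q4, q5, q6}
q3 ∉ Sat(AX (EF ((¬p ∧ a) ∧ (a ∧ b)))) = {q0, q1, q4, q5, q6}, so the formula does not hold at q3.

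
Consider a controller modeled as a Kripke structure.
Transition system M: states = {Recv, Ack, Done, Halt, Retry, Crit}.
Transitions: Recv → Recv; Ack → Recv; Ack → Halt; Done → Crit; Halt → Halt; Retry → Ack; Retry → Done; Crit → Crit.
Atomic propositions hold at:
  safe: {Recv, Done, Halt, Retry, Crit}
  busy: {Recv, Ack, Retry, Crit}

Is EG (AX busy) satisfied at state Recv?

Yes

Sat(AX busy) = {s : every successor in {Recv, Ack, Retry, Crit}} = {Recv, Done, Crit}
EG (AX busy): greatest fixpoint, start Z0 = {Recv, Done, Crit}, keep only states in Sat with some successor in Z. Already a fixed point.
Sat(EG (AX busy)) = {Recv, Done, Crit}
Recv ∈ Sat(EG (AX busy)) = {Recv, Done, Crit}, so the formula holds at Recv.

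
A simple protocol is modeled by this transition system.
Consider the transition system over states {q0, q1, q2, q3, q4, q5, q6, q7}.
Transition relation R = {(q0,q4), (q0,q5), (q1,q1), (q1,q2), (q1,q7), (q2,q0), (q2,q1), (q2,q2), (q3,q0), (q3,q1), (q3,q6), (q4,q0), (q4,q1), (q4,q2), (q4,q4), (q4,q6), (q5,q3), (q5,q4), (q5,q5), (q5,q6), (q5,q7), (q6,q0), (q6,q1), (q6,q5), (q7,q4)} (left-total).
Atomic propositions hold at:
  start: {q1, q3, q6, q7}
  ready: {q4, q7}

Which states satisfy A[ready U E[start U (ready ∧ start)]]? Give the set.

{q1, q3, q6, q7}

Sat(ready ∧ start) = {q7}
E[start U (ready ∧ start)]: least fixpoint, start Z0 = Sat((ready ∧ start)) = {q7}, add states in Sat(start) with some successor in Z. Z1 = {q1, q7}; Z2 = {q1, q3, q6, q7}; fixed.
Sat(E[start U (ready ∧ start)]) = {q1, q3, q6, q7}
A[ready U E[start U (ready ∧ start)]]: least fixpoint, start Z0 = Sat(E[start U (ready ∧ start)]) = {q1, q3, q6, q7}, add states in Sat(ready) with every successor in Z. Already a fixed point.
Sat(A[ready U E[start U (ready ∧ start)]]) = {q1, q3, q6, q7}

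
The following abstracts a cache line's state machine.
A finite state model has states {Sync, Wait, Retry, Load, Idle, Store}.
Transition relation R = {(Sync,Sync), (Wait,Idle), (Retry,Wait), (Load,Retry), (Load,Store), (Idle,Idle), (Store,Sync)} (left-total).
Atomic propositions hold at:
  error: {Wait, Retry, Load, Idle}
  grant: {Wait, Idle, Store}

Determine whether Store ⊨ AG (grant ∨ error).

Sat(grant ∨ error) = {Wait, Retry, Load, Idle, Store}
AG (grant ∨ error): greatest fixpoint, start Z0 = {Wait, Retry, Load, Idle, Store}, keep only states in Sat with every successor in Z. Z1 = {Wait, Retry, Load, Idle}; Z2 = {Wait, Retry, Idle}; fixed.
Sat(AG (grant ∨ error)) = {Wait, Retry, Idle}
Store ∉ Sat(AG (grant ∨ error)) = {Wait, Retry, Idle}, so the formula does not hold at Store.

No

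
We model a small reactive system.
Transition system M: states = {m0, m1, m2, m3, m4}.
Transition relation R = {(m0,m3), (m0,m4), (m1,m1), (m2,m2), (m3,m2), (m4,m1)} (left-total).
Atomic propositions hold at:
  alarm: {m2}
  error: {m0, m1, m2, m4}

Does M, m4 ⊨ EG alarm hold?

No

EG alarm: greatest fixpoint, start Z0 = {m2}, keep only states in Sat with some successor in Z. Already a fixed point.
Sat(EG alarm) = {m2}
m4 ∉ Sat(EG alarm) = {m2}, so the formula does not hold at m4.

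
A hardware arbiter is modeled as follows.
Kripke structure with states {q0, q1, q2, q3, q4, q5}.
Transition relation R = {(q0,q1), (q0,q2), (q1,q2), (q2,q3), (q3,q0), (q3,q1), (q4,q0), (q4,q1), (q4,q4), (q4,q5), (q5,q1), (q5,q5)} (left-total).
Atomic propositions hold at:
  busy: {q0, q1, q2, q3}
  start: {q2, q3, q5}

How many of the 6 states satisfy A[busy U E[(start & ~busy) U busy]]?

Sat(~busy) = {q4, q5}
Sat(start & ~busy) = {q5}
E[(start & ~busy) U busy]: least fixpoint, start Z0 = Sat(busy) = {q0, q1, q2, q3}, add states in Sat(start & ~busy) with some successor in Z. Z1 = {q0, q1, q2, q3, q5}; fixed.
Sat(E[(start & ~busy) U busy]) = {q0, q1, q2, q3, q5}
A[busy U E[(start & ~busy) U busy]]: least fixpoint, start Z0 = Sat(E[(start & ~busy) U busy]) = {q0, q1, q2, q3, q5}, add states in Sat(busy) with every successor in Z. Already a fixed point.
Sat(A[busy U E[(start & ~busy) U busy]]) = {q0, q1, q2, q3, q5}
|Sat(A[busy U E[(start & ~busy) U busy]])| = |{q0, q1, q2, q3, q5}| = 5.

5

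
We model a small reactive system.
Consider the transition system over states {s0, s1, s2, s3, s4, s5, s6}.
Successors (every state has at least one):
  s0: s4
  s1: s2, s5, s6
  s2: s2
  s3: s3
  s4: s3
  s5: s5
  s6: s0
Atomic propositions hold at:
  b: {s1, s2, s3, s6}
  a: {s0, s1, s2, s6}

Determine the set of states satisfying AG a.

{s2}

AG a: greatest fixpoint, start Z0 = {s0, s1, s2, s6}, keep only states in Sat with every successor in Z. Z1 = {s2, s6}; Z2 = {s2}; fixed.
Sat(AG a) = {s2}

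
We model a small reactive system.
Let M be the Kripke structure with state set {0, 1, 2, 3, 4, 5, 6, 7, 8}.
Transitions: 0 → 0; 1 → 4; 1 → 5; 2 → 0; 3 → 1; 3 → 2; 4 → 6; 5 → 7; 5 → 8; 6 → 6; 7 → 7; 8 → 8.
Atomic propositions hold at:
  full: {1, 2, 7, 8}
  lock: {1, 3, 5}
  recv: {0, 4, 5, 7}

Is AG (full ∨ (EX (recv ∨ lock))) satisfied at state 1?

No

Sat(recv ∨ lock) = {0, 1, 3, 4, 5, 7}
Sat(EX (recv ∨ lock)) = {s : some successor in {0, 1, 3, 4, 5, 7}} = {0, 1, 2, 3, 5, 7}
Sat(full ∨ (EX (recv ∨ lock))) = {0, 1, 2, 3, 5, 7, 8}
AG (full ∨ (EX (recv ∨ lock))): greatest fixpoint, start Z0 = {0, 1, 2, 3, 5, 7, 8}, keep only states in Sat with every successor in Z. Z1 = {0, 2, 3, 5, 7, 8}; Z2 = {0, 2, 5, 7, 8}; fixed.
Sat(AG (full ∨ (EX (recv ∨ lock)))) = {0, 2, 5, 7, 8}
1 ∉ Sat(AG (full ∨ (EX (recv ∨ lock)))) = {0, 2, 5, 7, 8}, so the formula does not hold at 1.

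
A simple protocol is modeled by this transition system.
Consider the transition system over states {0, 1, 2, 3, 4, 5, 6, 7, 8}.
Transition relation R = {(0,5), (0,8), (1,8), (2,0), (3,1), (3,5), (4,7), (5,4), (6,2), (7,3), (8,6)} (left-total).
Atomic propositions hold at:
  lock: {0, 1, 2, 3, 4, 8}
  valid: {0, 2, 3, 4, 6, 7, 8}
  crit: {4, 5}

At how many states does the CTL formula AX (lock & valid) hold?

5

Sat(lock & valid) = {0, 2, 3, 4, 8}
Sat(AX (lock & valid)) = {s : every successor in {0, 2, 3, 4, 8}} = {1, 2, 5, 6, 7}
|Sat(AX (lock & valid))| = |{1, 2, 5, 6, 7}| = 5.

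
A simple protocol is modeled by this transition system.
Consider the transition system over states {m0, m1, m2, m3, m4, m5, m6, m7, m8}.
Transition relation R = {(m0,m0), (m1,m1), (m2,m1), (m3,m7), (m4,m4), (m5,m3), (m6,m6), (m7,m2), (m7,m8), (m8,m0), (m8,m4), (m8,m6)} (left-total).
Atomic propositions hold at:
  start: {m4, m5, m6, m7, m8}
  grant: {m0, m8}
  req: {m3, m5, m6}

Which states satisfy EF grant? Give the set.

EF grant: least fixpoint, start Z0 = {m0, m8}, add states with some successor in Z. Z1 = {m0, m7, m8}; Z2 = {m0, m3, m7, m8}; Z3 = {m0, m3, m5, m7, m8}; fixed.
Sat(EF grant) = {m0, m3, m5, m7, m8}

{m0, m3, m5, m7, m8}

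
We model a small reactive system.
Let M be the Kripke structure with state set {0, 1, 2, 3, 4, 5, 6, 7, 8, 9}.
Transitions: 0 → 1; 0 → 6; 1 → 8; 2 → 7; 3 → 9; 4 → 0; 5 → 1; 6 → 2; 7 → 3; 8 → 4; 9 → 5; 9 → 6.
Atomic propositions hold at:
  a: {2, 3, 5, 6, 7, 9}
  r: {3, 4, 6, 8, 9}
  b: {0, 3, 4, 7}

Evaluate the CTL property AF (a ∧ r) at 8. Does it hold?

No

Sat(a ∧ r) = {3, 6, 9}
AF (a ∧ r): least fixpoint, start Z0 = {3, 6, 9}, add states with every successor in Z. Z1 = {3, 6, 7, 9}; Z2 = {2, 3, 6, 7, 9}; fixed.
Sat(AF (a ∧ r)) = {2, 3, 6, 7, 9}
8 ∉ Sat(AF (a ∧ r)) = {2, 3, 6, 7, 9}, so the formula does not hold at 8.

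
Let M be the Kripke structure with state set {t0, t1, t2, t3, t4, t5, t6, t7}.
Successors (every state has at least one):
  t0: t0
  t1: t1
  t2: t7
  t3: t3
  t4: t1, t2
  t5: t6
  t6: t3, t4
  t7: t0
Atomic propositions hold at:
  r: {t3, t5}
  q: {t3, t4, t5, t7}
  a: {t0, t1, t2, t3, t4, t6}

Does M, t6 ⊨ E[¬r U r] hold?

Sat(¬r) = {t0, t1, t2, t4, t6, t7}
E[¬r U r]: least fixpoint, start Z0 = Sat(r) = {t3, t5}, add states in Sat(¬r) with some successor in Z. Z1 = {t3, t5, t6}; fixed.
Sat(E[¬r U r]) = {t3, t5, t6}
t6 ∈ Sat(E[¬r U r]) = {t3, t5, t6}, so the formula holds at t6.

Yes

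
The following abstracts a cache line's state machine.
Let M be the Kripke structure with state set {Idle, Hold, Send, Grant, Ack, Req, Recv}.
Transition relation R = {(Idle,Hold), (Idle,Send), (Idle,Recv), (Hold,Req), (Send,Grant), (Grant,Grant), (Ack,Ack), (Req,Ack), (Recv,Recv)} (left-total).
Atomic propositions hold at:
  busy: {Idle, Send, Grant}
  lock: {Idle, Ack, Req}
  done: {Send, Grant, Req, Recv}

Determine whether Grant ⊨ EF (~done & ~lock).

Sat(~done) = {Idle, Hold, Ack}
Sat(~lock) = {Hold, Send, Grant, Recv}
Sat(~done & ~lock) = {Hold}
EF (~done & ~lock): least fixpoint, start Z0 = {Hold}, add states with some successor in Z. Z1 = {Idle, Hold}; fixed.
Sat(EF (~done & ~lock)) = {Idle, Hold}
Grant ∉ Sat(EF (~done & ~lock)) = {Idle, Hold}, so the formula does not hold at Grant.

No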